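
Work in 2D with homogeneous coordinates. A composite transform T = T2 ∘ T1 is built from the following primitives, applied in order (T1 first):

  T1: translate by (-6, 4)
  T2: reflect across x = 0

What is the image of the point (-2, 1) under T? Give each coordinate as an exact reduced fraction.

T1 translate by (-6, 4): (-2, 1) → (-8, 5)
T2 reflect across x = 0: (-8, 5) → (8, 5)

T(p) = (8, 5)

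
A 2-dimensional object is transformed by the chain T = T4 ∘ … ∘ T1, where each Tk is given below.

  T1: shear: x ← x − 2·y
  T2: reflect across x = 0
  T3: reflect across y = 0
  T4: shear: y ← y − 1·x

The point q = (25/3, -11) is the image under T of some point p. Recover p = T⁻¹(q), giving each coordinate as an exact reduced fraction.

p = (-3, 8/3)

T1 = [1 -2 0; 0 1 0; 0 0 1]
T2·T1 = [-1 2 0; 0 1 0; 0 0 1]
T3·…·T1 = [-1 2 0; 0 -1 0; 0 0 1]
T4·…·T1 = [-1 2 0; 1 -3 0; 0 0 1]
det M = 1; M⁻¹ = [-3 -2 0; -1 -1 0; 0 0 1]
M⁻¹ · (25/3, -11)ᵀ = (-3, 8/3)ᵀ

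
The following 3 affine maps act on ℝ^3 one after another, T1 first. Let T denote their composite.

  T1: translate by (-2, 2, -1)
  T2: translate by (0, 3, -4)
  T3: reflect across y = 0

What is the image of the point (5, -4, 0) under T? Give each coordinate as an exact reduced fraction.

T(p) = (3, -1, -5)

T1 translate by (-2, 2, -1): (5, -4, 0) → (3, -2, -1)
T2 translate by (0, 3, -4): (3, -2, -1) → (3, 1, -5)
T3 reflect across y = 0: (3, 1, -5) → (3, -1, -5)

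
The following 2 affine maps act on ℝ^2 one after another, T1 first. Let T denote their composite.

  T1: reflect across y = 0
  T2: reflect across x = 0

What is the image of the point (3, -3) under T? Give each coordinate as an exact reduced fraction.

T(p) = (-3, 3)

T1 reflect across y = 0: (3, -3) → (3, 3)
T2 reflect across x = 0: (3, 3) → (-3, 3)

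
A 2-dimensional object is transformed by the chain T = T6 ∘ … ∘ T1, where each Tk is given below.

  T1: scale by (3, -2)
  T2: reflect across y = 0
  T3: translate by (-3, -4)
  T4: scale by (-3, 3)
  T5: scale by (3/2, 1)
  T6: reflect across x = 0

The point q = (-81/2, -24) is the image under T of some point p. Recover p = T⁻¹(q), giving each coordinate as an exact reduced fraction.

T1 = [3 0 0; 0 -2 0; 0 0 1]
T2·T1 = [3 0 0; 0 2 0; 0 0 1]
T3·…·T1 = [3 0 -3; 0 2 -4; 0 0 1]
T4·…·T1 = [-9 0 9; 0 6 -12; 0 0 1]
T5·…·T1 = [-27/2 0 27/2; 0 6 -12; 0 0 1]
T6·…·T1 = [27/2 0 -27/2; 0 6 -12; 0 0 1]
det M = 81; M⁻¹ = [2/27 0 1; 0 1/6 2; 0 0 1]
M⁻¹ · (-81/2, -24)ᵀ = (-2, -2)ᵀ

p = (-2, -2)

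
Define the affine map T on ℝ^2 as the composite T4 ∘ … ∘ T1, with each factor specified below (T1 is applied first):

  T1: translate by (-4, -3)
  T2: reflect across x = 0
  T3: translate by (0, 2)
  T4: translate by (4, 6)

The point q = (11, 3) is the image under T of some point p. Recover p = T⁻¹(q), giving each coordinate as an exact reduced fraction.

p = (-3, -2)

T1 = [1 0 -4; 0 1 -3; 0 0 1]
T2·T1 = [-1 0 4; 0 1 -3; 0 0 1]
T3·…·T1 = [-1 0 4; 0 1 -1; 0 0 1]
T4·…·T1 = [-1 0 8; 0 1 5; 0 0 1]
det M = -1; M⁻¹ = [-1 0 8; 0 1 -5; 0 0 1]
M⁻¹ · (11, 3)ᵀ = (-3, -2)ᵀ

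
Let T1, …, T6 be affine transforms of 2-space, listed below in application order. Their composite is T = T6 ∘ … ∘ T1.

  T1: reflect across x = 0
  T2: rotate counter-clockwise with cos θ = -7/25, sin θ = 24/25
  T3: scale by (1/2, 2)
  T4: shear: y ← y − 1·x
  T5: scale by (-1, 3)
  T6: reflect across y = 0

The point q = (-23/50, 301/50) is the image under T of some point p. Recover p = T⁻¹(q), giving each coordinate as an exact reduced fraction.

p = (1, -2/3)

T1 = [-1 0 0; 0 1 0; 0 0 1]
T2·T1 = [7/25 -24/25 0; -24/25 -7/25 0; 0 0 1]
T3·…·T1 = [7/50 -12/25 0; -48/25 -14/25 0; 0 0 1]
T4·…·T1 = [7/50 -12/25 0; -103/50 -2/25 0; 0 0 1]
T5·…·T1 = [-7/50 12/25 0; -309/50 -6/25 0; 0 0 1]
T6·…·T1 = [-7/50 12/25 0; 309/50 6/25 0; 0 0 1]
det M = -3; M⁻¹ = [-2/25 4/25 0; 103/50 7/150 0; 0 0 1]
M⁻¹ · (-23/50, 301/50)ᵀ = (1, -2/3)ᵀ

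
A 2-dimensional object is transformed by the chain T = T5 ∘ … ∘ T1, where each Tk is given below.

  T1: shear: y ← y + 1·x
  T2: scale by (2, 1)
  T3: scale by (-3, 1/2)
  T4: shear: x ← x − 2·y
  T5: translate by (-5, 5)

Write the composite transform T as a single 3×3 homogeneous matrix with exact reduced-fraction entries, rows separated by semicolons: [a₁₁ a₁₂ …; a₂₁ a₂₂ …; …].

T = [-7 -1 -5; 1/2 1/2 5; 0 0 1]

T1 = [1 0 0; 1 1 0; 0 0 1]
T2·T1 = [2 0 0; 1 1 0; 0 0 1]
T3·…·T1 = [-6 0 0; 1/2 1/2 0; 0 0 1]
T4·…·T1 = [-7 -1 0; 1/2 1/2 0; 0 0 1]
T5·…·T1 = [-7 -1 -5; 1/2 1/2 5; 0 0 1]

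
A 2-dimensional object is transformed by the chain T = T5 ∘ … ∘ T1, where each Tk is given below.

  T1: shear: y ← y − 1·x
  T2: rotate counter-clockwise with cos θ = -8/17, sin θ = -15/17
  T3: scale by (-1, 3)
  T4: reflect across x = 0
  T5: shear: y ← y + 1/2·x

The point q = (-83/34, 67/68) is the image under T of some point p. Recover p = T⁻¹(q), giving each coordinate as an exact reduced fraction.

p = (1/2, -2)

T1 = [1 0 0; -1 1 0; 0 0 1]
T2·T1 = [-23/17 15/17 0; -7/17 -8/17 0; 0 0 1]
T3·…·T1 = [23/17 -15/17 0; -21/17 -24/17 0; 0 0 1]
T4·…·T1 = [-23/17 15/17 0; -21/17 -24/17 0; 0 0 1]
T5·…·T1 = [-23/17 15/17 0; -65/34 -33/34 0; 0 0 1]
det M = 3; M⁻¹ = [-11/34 -5/17 0; 65/102 -23/51 0; 0 0 1]
M⁻¹ · (-83/34, 67/68)ᵀ = (1/2, -2)ᵀ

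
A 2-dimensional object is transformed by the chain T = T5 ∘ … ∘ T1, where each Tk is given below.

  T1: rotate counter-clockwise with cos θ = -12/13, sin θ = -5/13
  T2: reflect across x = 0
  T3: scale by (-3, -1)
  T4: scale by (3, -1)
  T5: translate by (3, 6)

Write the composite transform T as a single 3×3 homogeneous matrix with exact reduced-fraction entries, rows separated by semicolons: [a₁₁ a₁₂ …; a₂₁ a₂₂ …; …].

T = [-108/13 45/13 3; -5/13 -12/13 6; 0 0 1]

T1 = [-12/13 5/13 0; -5/13 -12/13 0; 0 0 1]
T2·T1 = [12/13 -5/13 0; -5/13 -12/13 0; 0 0 1]
T3·…·T1 = [-36/13 15/13 0; 5/13 12/13 0; 0 0 1]
T4·…·T1 = [-108/13 45/13 0; -5/13 -12/13 0; 0 0 1]
T5·…·T1 = [-108/13 45/13 3; -5/13 -12/13 6; 0 0 1]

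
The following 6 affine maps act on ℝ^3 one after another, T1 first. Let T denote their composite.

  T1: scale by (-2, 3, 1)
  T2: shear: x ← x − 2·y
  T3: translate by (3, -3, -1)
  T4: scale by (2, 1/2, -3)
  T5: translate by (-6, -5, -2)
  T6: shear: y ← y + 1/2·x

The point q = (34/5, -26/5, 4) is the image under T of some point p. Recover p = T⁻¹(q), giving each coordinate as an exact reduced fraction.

T1 = [-2 0 0 0; 0 3 0 0; 0 0 1 0; 0 0 0 1]
T2·T1 = [-2 -6 0 0; 0 3 0 0; 0 0 1 0; 0 0 0 1]
T3·…·T1 = [-2 -6 0 3; 0 3 0 -3; 0 0 1 -1; 0 0 0 1]
T4·…·T1 = [-4 -12 0 6; 0 3/2 0 -3/2; 0 0 -3 3; 0 0 0 1]
T5·…·T1 = [-4 -12 0 0; 0 3/2 0 -13/2; 0 0 -3 1; 0 0 0 1]
T6·…·T1 = [-4 -12 0 0; -2 -9/2 0 -13/2; 0 0 -3 1; 0 0 0 1]
det M = 18; M⁻¹ = [3/4 -2 0 -13; -1/3 2/3 0 13/3; 0 0 -1/3 1/3; 0 0 0 1]
M⁻¹ · (34/5, -26/5, 4)ᵀ = (5/2, -7/5, -1)ᵀ

p = (5/2, -7/5, -1)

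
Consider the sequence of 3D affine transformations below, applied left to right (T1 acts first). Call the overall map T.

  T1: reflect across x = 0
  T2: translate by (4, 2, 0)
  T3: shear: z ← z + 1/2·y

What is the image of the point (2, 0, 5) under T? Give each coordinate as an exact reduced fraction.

T(p) = (2, 2, 6)

T1 reflect across x = 0: (2, 0, 5) → (-2, 0, 5)
T2 translate by (4, 2, 0): (-2, 0, 5) → (2, 2, 5)
T3 shear: z ← z + 1/2·y: (2, 2, 5) → (2, 2, 6)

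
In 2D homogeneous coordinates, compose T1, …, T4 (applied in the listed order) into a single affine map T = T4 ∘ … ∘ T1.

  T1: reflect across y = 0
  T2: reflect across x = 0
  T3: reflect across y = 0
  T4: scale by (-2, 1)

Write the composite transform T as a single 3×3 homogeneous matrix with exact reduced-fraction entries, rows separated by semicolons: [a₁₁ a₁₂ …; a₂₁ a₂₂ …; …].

T1 = [1 0 0; 0 -1 0; 0 0 1]
T2·T1 = [-1 0 0; 0 -1 0; 0 0 1]
T3·…·T1 = [-1 0 0; 0 1 0; 0 0 1]
T4·…·T1 = [2 0 0; 0 1 0; 0 0 1]

T = [2 0 0; 0 1 0; 0 0 1]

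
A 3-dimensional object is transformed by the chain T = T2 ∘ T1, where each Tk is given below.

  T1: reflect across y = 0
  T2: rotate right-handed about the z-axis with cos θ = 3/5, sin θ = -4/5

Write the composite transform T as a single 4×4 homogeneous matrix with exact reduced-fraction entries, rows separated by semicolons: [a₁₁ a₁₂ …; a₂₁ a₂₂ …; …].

T = [3/5 -4/5 0 0; -4/5 -3/5 0 0; 0 0 1 0; 0 0 0 1]

T1 = [1 0 0 0; 0 -1 0 0; 0 0 1 0; 0 0 0 1]
T2·T1 = [3/5 -4/5 0 0; -4/5 -3/5 0 0; 0 0 1 0; 0 0 0 1]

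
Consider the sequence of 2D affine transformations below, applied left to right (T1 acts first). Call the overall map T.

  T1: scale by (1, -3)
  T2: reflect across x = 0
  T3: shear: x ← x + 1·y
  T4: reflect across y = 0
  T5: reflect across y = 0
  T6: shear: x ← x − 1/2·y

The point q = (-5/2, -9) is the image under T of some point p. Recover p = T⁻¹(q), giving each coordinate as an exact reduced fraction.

T1 = [1 0 0; 0 -3 0; 0 0 1]
T2·T1 = [-1 0 0; 0 -3 0; 0 0 1]
T3·…·T1 = [-1 -3 0; 0 -3 0; 0 0 1]
T4·…·T1 = [-1 -3 0; 0 3 0; 0 0 1]
T5·…·T1 = [-1 -3 0; 0 -3 0; 0 0 1]
T6·…·T1 = [-1 -3/2 0; 0 -3 0; 0 0 1]
det M = 3; M⁻¹ = [-1 1/2 0; 0 -1/3 0; 0 0 1]
M⁻¹ · (-5/2, -9)ᵀ = (-2, 3)ᵀ

p = (-2, 3)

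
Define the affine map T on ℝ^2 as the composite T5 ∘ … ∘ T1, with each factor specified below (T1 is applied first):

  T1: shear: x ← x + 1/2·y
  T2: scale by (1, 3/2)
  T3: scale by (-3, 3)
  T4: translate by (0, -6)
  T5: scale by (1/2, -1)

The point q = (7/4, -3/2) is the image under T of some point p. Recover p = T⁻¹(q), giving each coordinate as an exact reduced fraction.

p = (-2, 5/3)

T1 = [1 1/2 0; 0 1 0; 0 0 1]
T2·T1 = [1 1/2 0; 0 3/2 0; 0 0 1]
T3·…·T1 = [-3 -3/2 0; 0 9/2 0; 0 0 1]
T4·…·T1 = [-3 -3/2 0; 0 9/2 -6; 0 0 1]
T5·…·T1 = [-3/2 -3/4 0; 0 -9/2 6; 0 0 1]
det M = 27/4; M⁻¹ = [-2/3 1/9 -2/3; 0 -2/9 4/3; 0 0 1]
M⁻¹ · (7/4, -3/2)ᵀ = (-2, 5/3)ᵀ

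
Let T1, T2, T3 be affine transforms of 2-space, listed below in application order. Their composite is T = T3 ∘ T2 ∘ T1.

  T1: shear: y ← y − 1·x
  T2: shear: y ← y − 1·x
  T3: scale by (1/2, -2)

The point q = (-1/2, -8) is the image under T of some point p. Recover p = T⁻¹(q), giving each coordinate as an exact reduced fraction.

p = (-1, 2)

T1 = [1 0 0; -1 1 0; 0 0 1]
T2·T1 = [1 0 0; -2 1 0; 0 0 1]
T3·…·T1 = [1/2 0 0; 4 -2 0; 0 0 1]
det M = -1; M⁻¹ = [2 0 0; 4 -1/2 0; 0 0 1]
M⁻¹ · (-1/2, -8)ᵀ = (-1, 2)ᵀ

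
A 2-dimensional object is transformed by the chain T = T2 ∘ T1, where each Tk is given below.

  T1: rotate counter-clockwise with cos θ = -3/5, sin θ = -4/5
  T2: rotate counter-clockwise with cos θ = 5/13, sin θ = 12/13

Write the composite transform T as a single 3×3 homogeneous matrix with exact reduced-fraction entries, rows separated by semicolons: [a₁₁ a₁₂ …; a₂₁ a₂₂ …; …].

T = [33/65 56/65 0; -56/65 33/65 0; 0 0 1]

T1 = [-3/5 4/5 0; -4/5 -3/5 0; 0 0 1]
T2·T1 = [33/65 56/65 0; -56/65 33/65 0; 0 0 1]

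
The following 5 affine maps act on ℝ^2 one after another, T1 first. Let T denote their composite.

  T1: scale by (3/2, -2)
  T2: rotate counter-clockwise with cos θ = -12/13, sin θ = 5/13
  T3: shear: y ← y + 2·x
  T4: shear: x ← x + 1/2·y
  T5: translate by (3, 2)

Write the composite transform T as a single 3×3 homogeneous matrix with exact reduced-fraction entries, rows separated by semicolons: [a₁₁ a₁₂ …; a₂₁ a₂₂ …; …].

T1 = [3/2 0 0; 0 -2 0; 0 0 1]
T2·T1 = [-18/13 10/13 0; 15/26 24/13 0; 0 0 1]
T3·…·T1 = [-18/13 10/13 0; -57/26 44/13 0; 0 0 1]
T4·…·T1 = [-129/52 32/13 0; -57/26 44/13 0; 0 0 1]
T5·…·T1 = [-129/52 32/13 3; -57/26 44/13 2; 0 0 1]

T = [-129/52 32/13 3; -57/26 44/13 2; 0 0 1]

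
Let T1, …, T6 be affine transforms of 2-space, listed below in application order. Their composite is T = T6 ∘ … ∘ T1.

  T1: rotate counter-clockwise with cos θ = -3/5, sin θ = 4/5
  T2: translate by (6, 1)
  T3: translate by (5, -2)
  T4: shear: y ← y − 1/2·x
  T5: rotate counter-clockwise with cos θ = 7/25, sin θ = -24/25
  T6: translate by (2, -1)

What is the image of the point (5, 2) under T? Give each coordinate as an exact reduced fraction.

T(p) = (306/125, -942/125)

T1 rotate counter-clockwise with cos θ = -3/5, sin θ = 4/5: (5, 2) → (-23/5, 14/5)
T2 translate by (6, 1): (-23/5, 14/5) → (7/5, 19/5)
T3 translate by (5, -2): (7/5, 19/5) → (32/5, 9/5)
T4 shear: y ← y − 1/2·x: (32/5, 9/5) → (32/5, -7/5)
T5 rotate counter-clockwise with cos θ = 7/25, sin θ = -24/25: (32/5, -7/5) → (56/125, -817/125)
T6 translate by (2, -1): (56/125, -817/125) → (306/125, -942/125)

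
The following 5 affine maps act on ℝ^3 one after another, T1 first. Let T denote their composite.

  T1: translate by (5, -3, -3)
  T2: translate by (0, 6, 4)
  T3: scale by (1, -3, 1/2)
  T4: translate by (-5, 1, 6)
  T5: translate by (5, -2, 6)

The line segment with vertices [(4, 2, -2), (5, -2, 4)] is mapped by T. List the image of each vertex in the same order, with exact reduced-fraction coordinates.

image vertices: (9, -16, 23/2), (10, -4, 29/2)

T1 translate by (5, -3, -3): (4, 2, -2) → (9, -1, -5); (5, -2, 4) → (10, -5, 1)
T2 translate by (0, 6, 4): (9, -1, -5) → (9, 5, -1); (10, -5, 1) → (10, 1, 5)
T3 scale by (1, -3, 1/2): (9, 5, -1) → (9, -15, -1/2); (10, 1, 5) → (10, -3, 5/2)
T4 translate by (-5, 1, 6): (9, -15, -1/2) → (4, -14, 11/2); (10, -3, 5/2) → (5, -2, 17/2)
T5 translate by (5, -2, 6): (4, -14, 11/2) → (9, -16, 23/2); (5, -2, 17/2) → (10, -4, 29/2)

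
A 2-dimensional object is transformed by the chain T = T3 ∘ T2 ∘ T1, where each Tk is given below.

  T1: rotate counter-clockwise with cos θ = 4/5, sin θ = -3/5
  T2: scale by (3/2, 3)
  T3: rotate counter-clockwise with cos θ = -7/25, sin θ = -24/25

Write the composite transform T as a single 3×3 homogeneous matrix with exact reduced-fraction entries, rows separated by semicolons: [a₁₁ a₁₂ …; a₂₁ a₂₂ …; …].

T = [-258/125 513/250 0; -81/125 -192/125 0; 0 0 1]

T1 = [4/5 3/5 0; -3/5 4/5 0; 0 0 1]
T2·T1 = [6/5 9/10 0; -9/5 12/5 0; 0 0 1]
T3·…·T1 = [-258/125 513/250 0; -81/125 -192/125 0; 0 0 1]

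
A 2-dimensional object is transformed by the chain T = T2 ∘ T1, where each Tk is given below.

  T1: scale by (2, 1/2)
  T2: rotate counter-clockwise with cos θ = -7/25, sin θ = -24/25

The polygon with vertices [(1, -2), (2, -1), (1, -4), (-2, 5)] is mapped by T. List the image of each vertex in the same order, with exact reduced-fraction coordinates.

T1 scale by (2, 1/2): (1, -2) → (2, -1); (2, -1) → (4, -1/2); (1, -4) → (2, -2); (-2, 5) → (-4, 5/2)
T2 rotate counter-clockwise with cos θ = -7/25, sin θ = -24/25: (2, -1) → (-38/25, -41/25); (4, -1/2) → (-8/5, -37/10); (2, -2) → (-62/25, -34/25); (-4, 5/2) → (88/25, 157/50)

image vertices: (-38/25, -41/25), (-8/5, -37/10), (-62/25, -34/25), (88/25, 157/50)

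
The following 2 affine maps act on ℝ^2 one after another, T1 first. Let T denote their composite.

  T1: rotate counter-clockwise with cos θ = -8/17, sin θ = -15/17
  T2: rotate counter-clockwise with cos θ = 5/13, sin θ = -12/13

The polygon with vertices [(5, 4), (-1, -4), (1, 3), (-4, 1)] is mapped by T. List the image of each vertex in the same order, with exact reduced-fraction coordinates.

T1 rotate counter-clockwise with cos θ = -8/17, sin θ = -15/17: (5, 4) → (20/17, -107/17); (-1, -4) → (-52/17, 47/17); (1, 3) → (37/17, -39/17); (-4, 1) → (47/17, 52/17)
T2 rotate counter-clockwise with cos θ = 5/13, sin θ = -12/13: (20/17, -107/17) → (-1184/221, -775/221); (-52/17, 47/17) → (304/221, 859/221); (37/17, -39/17) → (-283/221, -639/221); (47/17, 52/17) → (859/221, -304/221)

image vertices: (-1184/221, -775/221), (304/221, 859/221), (-283/221, -639/221), (859/221, -304/221)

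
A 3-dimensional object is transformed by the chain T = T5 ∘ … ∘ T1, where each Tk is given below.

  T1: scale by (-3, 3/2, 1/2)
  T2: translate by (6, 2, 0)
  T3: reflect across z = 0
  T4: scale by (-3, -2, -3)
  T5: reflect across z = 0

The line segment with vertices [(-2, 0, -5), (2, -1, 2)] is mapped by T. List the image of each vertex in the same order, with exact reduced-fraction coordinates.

image vertices: (-36, -4, 15/2), (0, -1, -3)

T1 scale by (-3, 3/2, 1/2): (-2, 0, -5) → (6, 0, -5/2); (2, -1, 2) → (-6, -3/2, 1)
T2 translate by (6, 2, 0): (6, 0, -5/2) → (12, 2, -5/2); (-6, -3/2, 1) → (0, 1/2, 1)
T3 reflect across z = 0: (12, 2, -5/2) → (12, 2, 5/2); (0, 1/2, 1) → (0, 1/2, -1)
T4 scale by (-3, -2, -3): (12, 2, 5/2) → (-36, -4, -15/2); (0, 1/2, -1) → (0, -1, 3)
T5 reflect across z = 0: (-36, -4, -15/2) → (-36, -4, 15/2); (0, -1, 3) → (0, -1, -3)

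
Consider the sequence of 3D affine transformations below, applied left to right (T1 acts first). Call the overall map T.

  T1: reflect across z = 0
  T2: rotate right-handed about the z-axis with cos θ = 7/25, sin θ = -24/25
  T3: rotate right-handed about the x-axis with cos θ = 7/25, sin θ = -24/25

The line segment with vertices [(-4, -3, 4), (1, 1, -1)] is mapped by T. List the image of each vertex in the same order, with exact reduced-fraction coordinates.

T1 reflect across z = 0: (-4, -3, 4) → (-4, -3, -4); (1, 1, -1) → (1, 1, 1)
T2 rotate right-handed about the z-axis with cos θ = 7/25, sin θ = -24/25: (-4, -3, -4) → (-4, 3, -4); (1, 1, 1) → (31/25, -17/25, 1)
T3 rotate right-handed about the x-axis with cos θ = 7/25, sin θ = -24/25: (-4, 3, -4) → (-4, -3, -4); (31/25, -17/25, 1) → (31/25, 481/625, 583/625)

image vertices: (-4, -3, -4), (31/25, 481/625, 583/625)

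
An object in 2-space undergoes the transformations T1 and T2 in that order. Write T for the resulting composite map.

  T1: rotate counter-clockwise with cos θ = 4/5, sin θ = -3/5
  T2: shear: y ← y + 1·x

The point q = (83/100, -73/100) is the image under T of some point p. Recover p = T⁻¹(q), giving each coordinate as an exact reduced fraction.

p = (8/5, -3/4)

T1 = [4/5 3/5 0; -3/5 4/5 0; 0 0 1]
T2·T1 = [4/5 3/5 0; 1/5 7/5 0; 0 0 1]
det M = 1; M⁻¹ = [7/5 -3/5 0; -1/5 4/5 0; 0 0 1]
M⁻¹ · (83/100, -73/100)ᵀ = (8/5, -3/4)ᵀ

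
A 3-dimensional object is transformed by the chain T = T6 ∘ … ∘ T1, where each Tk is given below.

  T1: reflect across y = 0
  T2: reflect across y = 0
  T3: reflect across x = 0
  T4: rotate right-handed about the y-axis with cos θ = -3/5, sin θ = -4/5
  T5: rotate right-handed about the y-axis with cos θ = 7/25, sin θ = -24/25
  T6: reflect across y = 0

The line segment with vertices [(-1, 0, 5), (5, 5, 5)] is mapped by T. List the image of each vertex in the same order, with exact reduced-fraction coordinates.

T1 reflect across y = 0: (-1, 0, 5) → (-1, 0, 5); (5, 5, 5) → (5, -5, 5)
T2 reflect across y = 0: (-1, 0, 5) → (-1, 0, 5); (5, -5, 5) → (5, 5, 5)
T3 reflect across x = 0: (-1, 0, 5) → (1, 0, 5); (5, 5, 5) → (-5, 5, 5)
T4 rotate right-handed about the y-axis with cos θ = -3/5, sin θ = -4/5: (1, 0, 5) → (-23/5, 0, -11/5); (-5, 5, 5) → (-1, 5, -7)
T5 rotate right-handed about the y-axis with cos θ = 7/25, sin θ = -24/25: (-23/5, 0, -11/5) → (103/125, 0, -629/125); (-1, 5, -7) → (161/25, 5, -73/25)
T6 reflect across y = 0: (103/125, 0, -629/125) → (103/125, 0, -629/125); (161/25, 5, -73/25) → (161/25, -5, -73/25)

image vertices: (103/125, 0, -629/125), (161/25, -5, -73/25)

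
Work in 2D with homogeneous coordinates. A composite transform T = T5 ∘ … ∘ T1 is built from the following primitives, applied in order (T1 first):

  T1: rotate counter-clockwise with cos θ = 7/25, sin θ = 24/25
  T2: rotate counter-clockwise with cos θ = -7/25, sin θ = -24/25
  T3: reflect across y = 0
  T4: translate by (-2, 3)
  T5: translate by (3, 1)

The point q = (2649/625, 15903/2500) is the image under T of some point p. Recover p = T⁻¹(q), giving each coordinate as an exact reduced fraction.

p = (4, -1/4)

T1 = [7/25 -24/25 0; 24/25 7/25 0; 0 0 1]
T2·T1 = [527/625 336/625 0; -336/625 527/625 0; 0 0 1]
T3·…·T1 = [527/625 336/625 0; 336/625 -527/625 0; 0 0 1]
T4·…·T1 = [527/625 336/625 -2; 336/625 -527/625 3; 0 0 1]
T5·…·T1 = [527/625 336/625 1; 336/625 -527/625 4; 0 0 1]
det M = -1; M⁻¹ = [527/625 336/625 -1871/625; 336/625 -527/625 1772/625; 0 0 1]
M⁻¹ · (2649/625, 15903/2500)ᵀ = (4, -1/4)ᵀ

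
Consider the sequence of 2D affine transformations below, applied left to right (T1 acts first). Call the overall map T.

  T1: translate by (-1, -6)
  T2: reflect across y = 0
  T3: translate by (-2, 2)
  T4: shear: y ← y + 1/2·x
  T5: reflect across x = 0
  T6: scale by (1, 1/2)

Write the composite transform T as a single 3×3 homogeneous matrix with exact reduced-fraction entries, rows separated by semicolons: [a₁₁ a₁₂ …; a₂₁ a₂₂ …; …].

T1 = [1 0 -1; 0 1 -6; 0 0 1]
T2·T1 = [1 0 -1; 0 -1 6; 0 0 1]
T3·…·T1 = [1 0 -3; 0 -1 8; 0 0 1]
T4·…·T1 = [1 0 -3; 1/2 -1 13/2; 0 0 1]
T5·…·T1 = [-1 0 3; 1/2 -1 13/2; 0 0 1]
T6·…·T1 = [-1 0 3; 1/4 -1/2 13/4; 0 0 1]

T = [-1 0 3; 1/4 -1/2 13/4; 0 0 1]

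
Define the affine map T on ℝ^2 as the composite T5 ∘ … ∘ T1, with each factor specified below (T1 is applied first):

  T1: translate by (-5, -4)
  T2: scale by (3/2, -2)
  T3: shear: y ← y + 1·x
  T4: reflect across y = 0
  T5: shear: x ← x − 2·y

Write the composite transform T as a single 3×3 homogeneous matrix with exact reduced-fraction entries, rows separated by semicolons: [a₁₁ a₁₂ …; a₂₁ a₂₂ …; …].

T1 = [1 0 -5; 0 1 -4; 0 0 1]
T2·T1 = [3/2 0 -15/2; 0 -2 8; 0 0 1]
T3·…·T1 = [3/2 0 -15/2; 3/2 -2 1/2; 0 0 1]
T4·…·T1 = [3/2 0 -15/2; -3/2 2 -1/2; 0 0 1]
T5·…·T1 = [9/2 -4 -13/2; -3/2 2 -1/2; 0 0 1]

T = [9/2 -4 -13/2; -3/2 2 -1/2; 0 0 1]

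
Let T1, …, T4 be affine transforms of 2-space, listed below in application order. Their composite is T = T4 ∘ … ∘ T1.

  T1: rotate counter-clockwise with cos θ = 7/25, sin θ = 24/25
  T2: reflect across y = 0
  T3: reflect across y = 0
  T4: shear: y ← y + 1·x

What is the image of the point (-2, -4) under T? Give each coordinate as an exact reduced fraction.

T1 rotate counter-clockwise with cos θ = 7/25, sin θ = 24/25: (-2, -4) → (82/25, -76/25)
T2 reflect across y = 0: (82/25, -76/25) → (82/25, 76/25)
T3 reflect across y = 0: (82/25, 76/25) → (82/25, -76/25)
T4 shear: y ← y + 1·x: (82/25, -76/25) → (82/25, 6/25)

T(p) = (82/25, 6/25)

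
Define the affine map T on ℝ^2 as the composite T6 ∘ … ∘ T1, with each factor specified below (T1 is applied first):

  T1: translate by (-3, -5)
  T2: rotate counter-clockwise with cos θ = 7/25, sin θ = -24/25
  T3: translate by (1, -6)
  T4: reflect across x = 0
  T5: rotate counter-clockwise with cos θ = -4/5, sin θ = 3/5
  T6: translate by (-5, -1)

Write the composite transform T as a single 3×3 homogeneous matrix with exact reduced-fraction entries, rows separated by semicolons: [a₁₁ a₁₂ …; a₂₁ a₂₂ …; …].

T1 = [1 0 -3; 0 1 -5; 0 0 1]
T2·T1 = [7/25 24/25 -141/25; -24/25 7/25 37/25; 0 0 1]
T3·…·T1 = [7/25 24/25 -116/25; -24/25 7/25 -113/25; 0 0 1]
T4·…·T1 = [-7/25 -24/25 116/25; -24/25 7/25 -113/25; 0 0 1]
T5·…·T1 = [4/5 3/5 -1; 3/5 -4/5 32/5; 0 0 1]
T6·…·T1 = [4/5 3/5 -6; 3/5 -4/5 27/5; 0 0 1]

T = [4/5 3/5 -6; 3/5 -4/5 27/5; 0 0 1]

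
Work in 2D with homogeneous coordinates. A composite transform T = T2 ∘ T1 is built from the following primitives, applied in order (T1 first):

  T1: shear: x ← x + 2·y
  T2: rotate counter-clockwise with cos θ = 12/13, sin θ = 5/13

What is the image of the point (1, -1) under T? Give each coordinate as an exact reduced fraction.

T(p) = (-7/13, -17/13)

T1 shear: x ← x + 2·y: (1, -1) → (-1, -1)
T2 rotate counter-clockwise with cos θ = 12/13, sin θ = 5/13: (-1, -1) → (-7/13, -17/13)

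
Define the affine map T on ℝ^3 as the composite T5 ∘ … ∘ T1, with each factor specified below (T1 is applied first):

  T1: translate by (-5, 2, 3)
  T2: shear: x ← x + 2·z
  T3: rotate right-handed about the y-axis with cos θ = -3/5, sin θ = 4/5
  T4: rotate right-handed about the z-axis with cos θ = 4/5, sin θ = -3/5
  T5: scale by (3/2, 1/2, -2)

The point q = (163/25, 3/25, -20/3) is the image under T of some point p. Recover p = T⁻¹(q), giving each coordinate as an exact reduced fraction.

p = (-1, 4/5, -7/3)

T1 = [1 0 0 -5; 0 1 0 2; 0 0 1 3; 0 0 0 1]
T2·T1 = [1 0 2 1; 0 1 0 2; 0 0 1 3; 0 0 0 1]
T3·…·T1 = [-3/5 0 -2/5 9/5; 0 1 0 2; -4/5 0 -11/5 -13/5; 0 0 0 1]
T4·…·T1 = [-12/25 3/5 -8/25 66/25; 9/25 4/5 6/25 13/25; -4/5 0 -11/5 -13/5; 0 0 0 1]
T5·…·T1 = [-18/25 9/10 -12/25 99/25; 9/50 2/5 3/25 13/50; 8/5 0 22/5 26/5; 0 0 0 1]
det M = -3/2; M⁻¹ = [-88/75 66/25 -1/5 5; 2/5 8/5 0 -2; 32/75 -24/25 3/10 -3; 0 0 0 1]
M⁻¹ · (163/25, 3/25, -20/3)ᵀ = (-1, 4/5, -7/3)ᵀ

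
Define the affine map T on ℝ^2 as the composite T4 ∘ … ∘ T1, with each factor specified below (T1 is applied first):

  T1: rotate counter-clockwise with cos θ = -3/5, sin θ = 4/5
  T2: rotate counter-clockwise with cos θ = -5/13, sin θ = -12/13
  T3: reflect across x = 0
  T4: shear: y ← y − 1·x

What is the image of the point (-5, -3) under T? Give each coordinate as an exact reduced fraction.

T(p) = (267/65, -536/65)

T1 rotate counter-clockwise with cos θ = -3/5, sin θ = 4/5: (-5, -3) → (27/5, -11/5)
T2 rotate counter-clockwise with cos θ = -5/13, sin θ = -12/13: (27/5, -11/5) → (-267/65, -269/65)
T3 reflect across x = 0: (-267/65, -269/65) → (267/65, -269/65)
T4 shear: y ← y − 1·x: (267/65, -269/65) → (267/65, -536/65)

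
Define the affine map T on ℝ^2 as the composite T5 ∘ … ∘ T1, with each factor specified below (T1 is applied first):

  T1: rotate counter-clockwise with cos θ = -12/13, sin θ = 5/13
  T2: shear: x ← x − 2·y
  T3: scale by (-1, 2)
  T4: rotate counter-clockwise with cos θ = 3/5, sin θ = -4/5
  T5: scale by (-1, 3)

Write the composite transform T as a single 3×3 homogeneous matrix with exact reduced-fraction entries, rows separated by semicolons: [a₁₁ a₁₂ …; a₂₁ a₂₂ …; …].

T1 = [-12/13 -5/13 0; 5/13 -12/13 0; 0 0 1]
T2·T1 = [-22/13 19/13 0; 5/13 -12/13 0; 0 0 1]
T3·…·T1 = [22/13 -19/13 0; 10/13 -24/13 0; 0 0 1]
T4·…·T1 = [106/65 -153/65 0; -58/65 4/65 0; 0 0 1]
T5·…·T1 = [-106/65 153/65 0; -174/65 12/65 0; 0 0 1]

T = [-106/65 153/65 0; -174/65 12/65 0; 0 0 1]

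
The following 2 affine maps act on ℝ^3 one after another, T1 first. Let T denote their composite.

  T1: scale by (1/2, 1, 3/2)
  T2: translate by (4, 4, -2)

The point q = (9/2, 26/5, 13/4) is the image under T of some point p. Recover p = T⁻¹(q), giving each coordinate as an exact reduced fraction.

p = (1, 6/5, 7/2)

T1 = [1/2 0 0 0; 0 1 0 0; 0 0 3/2 0; 0 0 0 1]
T2·T1 = [1/2 0 0 4; 0 1 0 4; 0 0 3/2 -2; 0 0 0 1]
det M = 3/4; M⁻¹ = [2 0 0 -8; 0 1 0 -4; 0 0 2/3 4/3; 0 0 0 1]
M⁻¹ · (9/2, 26/5, 13/4)ᵀ = (1, 6/5, 7/2)ᵀ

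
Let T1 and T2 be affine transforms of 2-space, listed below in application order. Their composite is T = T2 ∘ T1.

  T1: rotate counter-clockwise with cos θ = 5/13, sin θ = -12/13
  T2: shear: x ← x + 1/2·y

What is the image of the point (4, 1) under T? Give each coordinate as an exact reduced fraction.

T1 rotate counter-clockwise with cos θ = 5/13, sin θ = -12/13: (4, 1) → (32/13, -43/13)
T2 shear: x ← x + 1/2·y: (32/13, -43/13) → (21/26, -43/13)

T(p) = (21/26, -43/13)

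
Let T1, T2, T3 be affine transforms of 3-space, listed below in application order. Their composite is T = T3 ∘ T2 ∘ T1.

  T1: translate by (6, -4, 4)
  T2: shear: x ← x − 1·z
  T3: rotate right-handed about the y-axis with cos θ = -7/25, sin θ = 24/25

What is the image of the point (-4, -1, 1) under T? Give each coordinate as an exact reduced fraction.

T1 translate by (6, -4, 4): (-4, -1, 1) → (2, -5, 5)
T2 shear: x ← x − 1·z: (2, -5, 5) → (-3, -5, 5)
T3 rotate right-handed about the y-axis with cos θ = -7/25, sin θ = 24/25: (-3, -5, 5) → (141/25, -5, 37/25)

T(p) = (141/25, -5, 37/25)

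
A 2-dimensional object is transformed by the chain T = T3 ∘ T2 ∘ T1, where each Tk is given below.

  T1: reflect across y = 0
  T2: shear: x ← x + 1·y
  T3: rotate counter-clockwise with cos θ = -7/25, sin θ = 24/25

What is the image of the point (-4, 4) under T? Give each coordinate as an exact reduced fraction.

T1 reflect across y = 0: (-4, 4) → (-4, -4)
T2 shear: x ← x + 1·y: (-4, -4) → (-8, -4)
T3 rotate counter-clockwise with cos θ = -7/25, sin θ = 24/25: (-8, -4) → (152/25, -164/25)

T(p) = (152/25, -164/25)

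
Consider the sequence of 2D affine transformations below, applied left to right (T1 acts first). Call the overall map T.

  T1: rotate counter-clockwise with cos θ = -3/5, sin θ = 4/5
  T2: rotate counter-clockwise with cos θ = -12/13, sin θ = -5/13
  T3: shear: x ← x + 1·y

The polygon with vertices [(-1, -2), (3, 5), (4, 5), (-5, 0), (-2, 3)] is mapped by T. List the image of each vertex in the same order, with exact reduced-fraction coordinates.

image vertices: (-201/65, -79/65), (514/65, 181/65), (537/65, 148/65), (-23/13, 33/13), (17/5, 18/5)

T1 rotate counter-clockwise with cos θ = -3/5, sin θ = 4/5: (-1, -2) → (11/5, 2/5); (3, 5) → (-29/5, -3/5); (4, 5) → (-32/5, 1/5); (-5, 0) → (3, -4); (-2, 3) → (-6/5, -17/5)
T2 rotate counter-clockwise with cos θ = -12/13, sin θ = -5/13: (11/5, 2/5) → (-122/65, -79/65); (-29/5, -3/5) → (333/65, 181/65); (-32/5, 1/5) → (389/65, 148/65); (3, -4) → (-56/13, 33/13); (-6/5, -17/5) → (-1/5, 18/5)
T3 shear: x ← x + 1·y: (-122/65, -79/65) → (-201/65, -79/65); (333/65, 181/65) → (514/65, 181/65); (389/65, 148/65) → (537/65, 148/65); (-56/13, 33/13) → (-23/13, 33/13); (-1/5, 18/5) → (17/5, 18/5)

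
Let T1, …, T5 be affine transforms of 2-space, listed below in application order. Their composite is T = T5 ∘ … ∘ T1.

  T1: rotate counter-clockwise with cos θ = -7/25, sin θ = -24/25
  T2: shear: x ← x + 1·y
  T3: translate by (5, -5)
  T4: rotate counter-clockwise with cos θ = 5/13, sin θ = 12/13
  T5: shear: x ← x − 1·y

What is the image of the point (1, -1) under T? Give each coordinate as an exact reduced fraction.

T1 rotate counter-clockwise with cos θ = -7/25, sin θ = -24/25: (1, -1) → (-31/25, -17/25)
T2 shear: x ← x + 1·y: (-31/25, -17/25) → (-48/25, -17/25)
T3 translate by (5, -5): (-48/25, -17/25) → (77/25, -142/25)
T4 rotate counter-clockwise with cos θ = 5/13, sin θ = 12/13: (77/25, -142/25) → (2089/325, 214/325)
T5 shear: x ← x − 1·y: (2089/325, 214/325) → (75/13, 214/325)

T(p) = (75/13, 214/325)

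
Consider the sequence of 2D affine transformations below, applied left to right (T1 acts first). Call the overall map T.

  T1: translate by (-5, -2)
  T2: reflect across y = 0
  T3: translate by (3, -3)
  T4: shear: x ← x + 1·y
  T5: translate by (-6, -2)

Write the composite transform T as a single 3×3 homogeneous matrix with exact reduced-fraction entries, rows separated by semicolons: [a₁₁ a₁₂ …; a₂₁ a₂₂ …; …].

T = [1 -1 -9; 0 -1 -3; 0 0 1]

T1 = [1 0 -5; 0 1 -2; 0 0 1]
T2·T1 = [1 0 -5; 0 -1 2; 0 0 1]
T3·…·T1 = [1 0 -2; 0 -1 -1; 0 0 1]
T4·…·T1 = [1 -1 -3; 0 -1 -1; 0 0 1]
T5·…·T1 = [1 -1 -9; 0 -1 -3; 0 0 1]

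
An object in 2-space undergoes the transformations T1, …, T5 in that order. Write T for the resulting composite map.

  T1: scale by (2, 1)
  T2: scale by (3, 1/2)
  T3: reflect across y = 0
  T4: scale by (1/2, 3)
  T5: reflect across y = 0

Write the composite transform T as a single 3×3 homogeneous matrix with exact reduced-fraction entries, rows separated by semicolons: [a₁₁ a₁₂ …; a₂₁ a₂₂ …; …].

T1 = [2 0 0; 0 1 0; 0 0 1]
T2·T1 = [6 0 0; 0 1/2 0; 0 0 1]
T3·…·T1 = [6 0 0; 0 -1/2 0; 0 0 1]
T4·…·T1 = [3 0 0; 0 -3/2 0; 0 0 1]
T5·…·T1 = [3 0 0; 0 3/2 0; 0 0 1]

T = [3 0 0; 0 3/2 0; 0 0 1]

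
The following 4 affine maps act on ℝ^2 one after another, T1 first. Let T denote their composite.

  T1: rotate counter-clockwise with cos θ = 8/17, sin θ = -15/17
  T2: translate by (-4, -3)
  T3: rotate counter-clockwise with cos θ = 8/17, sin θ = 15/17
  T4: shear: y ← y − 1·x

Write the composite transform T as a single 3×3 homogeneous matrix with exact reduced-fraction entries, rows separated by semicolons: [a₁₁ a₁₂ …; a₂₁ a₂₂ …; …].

T1 = [8/17 15/17 0; -15/17 8/17 0; 0 0 1]
T2·T1 = [8/17 15/17 -4; -15/17 8/17 -3; 0 0 1]
T3·…·T1 = [1 0 13/17; 0 1 -84/17; 0 0 1]
T4·…·T1 = [1 0 13/17; -1 1 -97/17; 0 0 1]

T = [1 0 13/17; -1 1 -97/17; 0 0 1]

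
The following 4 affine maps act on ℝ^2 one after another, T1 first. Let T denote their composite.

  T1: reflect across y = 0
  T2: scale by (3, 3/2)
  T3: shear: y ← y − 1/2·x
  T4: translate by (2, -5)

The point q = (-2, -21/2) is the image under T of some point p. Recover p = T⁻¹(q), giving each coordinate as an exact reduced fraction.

p = (-4/3, 5)

T1 = [1 0 0; 0 -1 0; 0 0 1]
T2·T1 = [3 0 0; 0 -3/2 0; 0 0 1]
T3·…·T1 = [3 0 0; -3/2 -3/2 0; 0 0 1]
T4·…·T1 = [3 0 2; -3/2 -3/2 -5; 0 0 1]
det M = -9/2; M⁻¹ = [1/3 0 -2/3; -1/3 -2/3 -8/3; 0 0 1]
M⁻¹ · (-2, -21/2)ᵀ = (-4/3, 5)ᵀ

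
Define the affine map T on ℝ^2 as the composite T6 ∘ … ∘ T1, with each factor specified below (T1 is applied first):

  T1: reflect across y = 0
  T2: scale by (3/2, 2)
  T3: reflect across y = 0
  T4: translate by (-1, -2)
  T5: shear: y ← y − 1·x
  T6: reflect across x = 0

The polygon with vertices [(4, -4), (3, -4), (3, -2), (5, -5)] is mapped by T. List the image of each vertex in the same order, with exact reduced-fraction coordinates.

image vertices: (-5, -15), (-7/2, -27/2), (-7/2, -19/2), (-13/2, -37/2)

T1 reflect across y = 0: (4, -4) → (4, 4); (3, -4) → (3, 4); (3, -2) → (3, 2); (5, -5) → (5, 5)
T2 scale by (3/2, 2): (4, 4) → (6, 8); (3, 4) → (9/2, 8); (3, 2) → (9/2, 4); (5, 5) → (15/2, 10)
T3 reflect across y = 0: (6, 8) → (6, -8); (9/2, 8) → (9/2, -8); (9/2, 4) → (9/2, -4); (15/2, 10) → (15/2, -10)
T4 translate by (-1, -2): (6, -8) → (5, -10); (9/2, -8) → (7/2, -10); (9/2, -4) → (7/2, -6); (15/2, -10) → (13/2, -12)
T5 shear: y ← y − 1·x: (5, -10) → (5, -15); (7/2, -10) → (7/2, -27/2); (7/2, -6) → (7/2, -19/2); (13/2, -12) → (13/2, -37/2)
T6 reflect across x = 0: (5, -15) → (-5, -15); (7/2, -27/2) → (-7/2, -27/2); (7/2, -19/2) → (-7/2, -19/2); (13/2, -37/2) → (-13/2, -37/2)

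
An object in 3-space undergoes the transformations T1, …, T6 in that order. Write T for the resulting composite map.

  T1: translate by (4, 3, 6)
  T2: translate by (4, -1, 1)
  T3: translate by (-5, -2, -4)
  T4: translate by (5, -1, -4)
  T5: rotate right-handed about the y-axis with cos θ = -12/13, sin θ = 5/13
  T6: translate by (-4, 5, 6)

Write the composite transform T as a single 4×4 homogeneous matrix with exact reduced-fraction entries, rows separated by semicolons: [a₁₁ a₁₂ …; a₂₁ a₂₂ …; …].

T = [-12/13 0 5/13 -153/13; 0 1 0 4; -5/13 0 -12/13 50/13; 0 0 0 1]

T1 = [1 0 0 4; 0 1 0 3; 0 0 1 6; 0 0 0 1]
T2·T1 = [1 0 0 8; 0 1 0 2; 0 0 1 7; 0 0 0 1]
T3·…·T1 = [1 0 0 3; 0 1 0 0; 0 0 1 3; 0 0 0 1]
T4·…·T1 = [1 0 0 8; 0 1 0 -1; 0 0 1 -1; 0 0 0 1]
T5·…·T1 = [-12/13 0 5/13 -101/13; 0 1 0 -1; -5/13 0 -12/13 -28/13; 0 0 0 1]
T6·…·T1 = [-12/13 0 5/13 -153/13; 0 1 0 4; -5/13 0 -12/13 50/13; 0 0 0 1]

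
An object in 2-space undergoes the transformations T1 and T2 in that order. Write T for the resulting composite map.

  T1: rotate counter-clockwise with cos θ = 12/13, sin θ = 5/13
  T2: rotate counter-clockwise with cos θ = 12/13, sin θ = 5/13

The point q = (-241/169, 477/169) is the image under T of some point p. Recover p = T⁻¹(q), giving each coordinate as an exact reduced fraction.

p = (1, 3)

T1 = [12/13 -5/13 0; 5/13 12/13 0; 0 0 1]
T2·T1 = [119/169 -120/169 0; 120/169 119/169 0; 0 0 1]
det M = 1; M⁻¹ = [119/169 120/169 0; -120/169 119/169 0; 0 0 1]
M⁻¹ · (-241/169, 477/169)ᵀ = (1, 3)ᵀ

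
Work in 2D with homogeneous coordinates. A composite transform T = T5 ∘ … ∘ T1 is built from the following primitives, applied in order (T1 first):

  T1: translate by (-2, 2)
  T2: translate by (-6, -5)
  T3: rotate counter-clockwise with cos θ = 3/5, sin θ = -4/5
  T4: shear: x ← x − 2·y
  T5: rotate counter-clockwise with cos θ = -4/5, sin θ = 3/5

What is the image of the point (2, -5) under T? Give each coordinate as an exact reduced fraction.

T1 translate by (-2, 2): (2, -5) → (0, -3)
T2 translate by (-6, -5): (0, -3) → (-6, -8)
T3 rotate counter-clockwise with cos θ = 3/5, sin θ = -4/5: (-6, -8) → (-10, 0)
T4 shear: x ← x − 2·y: (-10, 0) → (-10, 0)
T5 rotate counter-clockwise with cos θ = -4/5, sin θ = 3/5: (-10, 0) → (8, -6)

T(p) = (8, -6)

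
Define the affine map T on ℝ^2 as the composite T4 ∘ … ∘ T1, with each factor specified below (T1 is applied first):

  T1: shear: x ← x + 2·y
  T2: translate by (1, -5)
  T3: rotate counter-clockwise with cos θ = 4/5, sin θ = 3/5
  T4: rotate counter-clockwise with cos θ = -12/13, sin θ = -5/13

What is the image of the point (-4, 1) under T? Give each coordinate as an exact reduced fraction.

T(p) = (-191/65, 188/65)

T1 shear: x ← x + 2·y: (-4, 1) → (-2, 1)
T2 translate by (1, -5): (-2, 1) → (-1, -4)
T3 rotate counter-clockwise with cos θ = 4/5, sin θ = 3/5: (-1, -4) → (8/5, -19/5)
T4 rotate counter-clockwise with cos θ = -12/13, sin θ = -5/13: (8/5, -19/5) → (-191/65, 188/65)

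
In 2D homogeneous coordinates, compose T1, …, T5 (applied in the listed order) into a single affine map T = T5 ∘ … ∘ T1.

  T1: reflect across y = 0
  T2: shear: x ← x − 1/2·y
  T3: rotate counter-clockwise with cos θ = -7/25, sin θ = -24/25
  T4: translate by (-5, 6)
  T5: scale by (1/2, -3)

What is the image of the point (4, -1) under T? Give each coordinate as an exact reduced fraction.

T1 reflect across y = 0: (4, -1) → (4, 1)
T2 shear: x ← x − 1/2·y: (4, 1) → (7/2, 1)
T3 rotate counter-clockwise with cos θ = -7/25, sin θ = -24/25: (7/2, 1) → (-1/50, -91/25)
T4 translate by (-5, 6): (-1/50, -91/25) → (-251/50, 59/25)
T5 scale by (1/2, -3): (-251/50, 59/25) → (-251/100, -177/25)

T(p) = (-251/100, -177/25)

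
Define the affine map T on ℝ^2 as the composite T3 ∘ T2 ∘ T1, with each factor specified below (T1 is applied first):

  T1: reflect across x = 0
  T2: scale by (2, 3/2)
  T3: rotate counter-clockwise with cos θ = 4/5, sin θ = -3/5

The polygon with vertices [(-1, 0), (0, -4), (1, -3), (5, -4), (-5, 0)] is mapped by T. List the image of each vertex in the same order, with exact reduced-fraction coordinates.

T1 reflect across x = 0: (-1, 0) → (1, 0); (0, -4) → (0, -4); (1, -3) → (-1, -3); (5, -4) → (-5, -4); (-5, 0) → (5, 0)
T2 scale by (2, 3/2): (1, 0) → (2, 0); (0, -4) → (0, -6); (-1, -3) → (-2, -9/2); (-5, -4) → (-10, -6); (5, 0) → (10, 0)
T3 rotate counter-clockwise with cos θ = 4/5, sin θ = -3/5: (2, 0) → (8/5, -6/5); (0, -6) → (-18/5, -24/5); (-2, -9/2) → (-43/10, -12/5); (-10, -6) → (-58/5, 6/5); (10, 0) → (8, -6)

image vertices: (8/5, -6/5), (-18/5, -24/5), (-43/10, -12/5), (-58/5, 6/5), (8, -6)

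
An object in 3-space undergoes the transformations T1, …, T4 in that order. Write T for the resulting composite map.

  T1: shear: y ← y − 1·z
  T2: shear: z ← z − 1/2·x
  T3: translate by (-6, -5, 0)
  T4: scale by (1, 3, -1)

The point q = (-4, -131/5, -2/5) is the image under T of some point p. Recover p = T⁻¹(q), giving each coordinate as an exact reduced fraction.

p = (2, -7/3, 7/5)

T1 = [1 0 0 0; 0 1 -1 0; 0 0 1 0; 0 0 0 1]
T2·T1 = [1 0 0 0; 0 1 -1 0; -1/2 0 1 0; 0 0 0 1]
T3·…·T1 = [1 0 0 -6; 0 1 -1 -5; -1/2 0 1 0; 0 0 0 1]
T4·…·T1 = [1 0 0 -6; 0 3 -3 -15; 1/2 0 -1 0; 0 0 0 1]
det M = -3; M⁻¹ = [1 0 0 6; 1/2 1/3 -1 8; 1/2 0 -1 3; 0 0 0 1]
M⁻¹ · (-4, -131/5, -2/5)ᵀ = (2, -7/3, 7/5)ᵀ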